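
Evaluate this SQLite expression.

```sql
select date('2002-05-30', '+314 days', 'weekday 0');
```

Applying '+314 days' to 2002-05-30: counting 314 days forward gives 2003-04-09.
`weekday 0` advances to the next Sunday; 2003-04-09 is a Wednesday, so it moves forward to 2003-04-13.

2003-04-13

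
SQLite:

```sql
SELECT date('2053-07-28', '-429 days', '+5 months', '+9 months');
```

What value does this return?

Applying '-429 days' to 2053-07-28: counting 429 days back gives 2052-05-25.
Adding +5 months to 2052-05-25 gives 2052-10-25.
Adding +9 months to 2052-10-25 gives 2053-07-25.

2053-07-25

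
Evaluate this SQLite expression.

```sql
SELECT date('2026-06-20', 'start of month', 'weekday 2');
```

2026-06-02

`start of month` rewinds 2026-06-20 to 2026-06-01.
`weekday 2` advances to the next Tuesday; 2026-06-01 is a Monday, so it moves forward to 2026-06-02.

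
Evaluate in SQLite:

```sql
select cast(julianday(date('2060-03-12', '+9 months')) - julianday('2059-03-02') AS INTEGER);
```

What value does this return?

Adding +9 months to 2060-03-12 gives 2060-12-12.
29 days remain in March 2059 after the 2nd (31 − 2).
Full months from April 2059 through November 2060 contribute their day counts.
Then 12 days into December 2060.
Total: 29 + 30 + 31 + 30 + 31 + 31 + 30 + 31 + 30 + 31 + 31 + 29 + 31 + 30 + 31 + 30 + 31 + 31 + 30 + 31 + 30 + 12 = 651.

651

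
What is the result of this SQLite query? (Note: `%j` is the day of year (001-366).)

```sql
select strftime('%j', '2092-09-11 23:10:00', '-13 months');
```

223

First apply '-13 months': 2092-09-11 23:10:00 → 2091-08-11 23:10:00.
Day-of-year for 2091-08-11: days since 2091-01-01 inclusive = 223, zero-padded to 223.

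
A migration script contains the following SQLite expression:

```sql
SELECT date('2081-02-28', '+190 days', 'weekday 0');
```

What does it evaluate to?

2081-09-07

Applying '+190 days' to 2081-02-28: counting 190 days forward gives 2081-09-06.
`weekday 0` advances to the next Sunday; 2081-09-06 is a Saturday, so it moves forward to 2081-09-07.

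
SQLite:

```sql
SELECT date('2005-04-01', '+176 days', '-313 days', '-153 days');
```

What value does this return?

Applying '+176 days' to 2005-04-01: counting 176 days forward gives 2005-09-24.
Applying '-313 days' to 2005-09-24: counting 313 days back gives 2004-11-15.
Applying '-153 days' to 2004-11-15: counting 153 days back gives 2004-06-15.

2004-06-15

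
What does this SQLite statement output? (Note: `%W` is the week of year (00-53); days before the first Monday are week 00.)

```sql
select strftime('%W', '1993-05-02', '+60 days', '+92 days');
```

39

First apply '+60 days', '+92 days': 1993-05-02 → 1993-10-01.
1993-10-01 is a Friday. SQLite's %W counts Mondays since the year started; the result is 39.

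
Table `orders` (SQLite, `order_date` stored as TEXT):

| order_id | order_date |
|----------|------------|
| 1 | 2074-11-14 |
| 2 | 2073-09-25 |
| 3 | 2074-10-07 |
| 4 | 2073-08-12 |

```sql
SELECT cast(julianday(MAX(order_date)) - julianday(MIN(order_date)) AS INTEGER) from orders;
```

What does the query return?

MIN = 2073-08-12, MAX = 2074-11-14.
19 days remain in August 2073 after the 12th (31 − 12).
Full months from September 2073 through October 2074 contribute their day counts.
Then 14 days into November 2074.
Total: 19 + 30 + 31 + 30 + 31 + 31 + 28 + 31 + 30 + 31 + 30 + 31 + 31 + 30 + 31 + 14 = 459.

459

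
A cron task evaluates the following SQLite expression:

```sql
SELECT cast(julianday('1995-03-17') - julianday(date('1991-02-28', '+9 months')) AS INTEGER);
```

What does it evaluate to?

1205

Adding +9 months to 1991-02-28 gives 1991-11-28.
2 days remain in November 1991 after the 28th (30 − 28).
Full months from December 1991 through February 1995 contribute their day counts.
Then 17 days into March 1995.
Total: 2 + 31 + 31 + 29 + 31 + 30 + 31 + 30 + 31 + 31 + 30 + 31 + 30 + 31 + 31 + 28 + 31 + 30 + 31 + 30 + 31 + 31 + 30 + 31 + 30 + 31 + 31 + 28 + 31 + 30 + 31 + 30 + 31 + 31 + 30 + 31 + 30 + 31 + 31 + 28 + 17 = 1205.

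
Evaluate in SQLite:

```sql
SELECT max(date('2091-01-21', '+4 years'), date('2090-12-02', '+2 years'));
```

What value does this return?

date('2091-01-21', '+4 years') → 2095-01-21.
date('2090-12-02', '+2 years') → 2092-12-02.
Later of the two is 2095-01-21.

2095-01-21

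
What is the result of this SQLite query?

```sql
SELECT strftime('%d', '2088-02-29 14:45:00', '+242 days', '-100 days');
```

20

First apply '+242 days', '-100 days': 2088-02-29 14:45:00 → 2088-07-20 14:45:00.
`%d` extracts the 2-digit day of month: 20.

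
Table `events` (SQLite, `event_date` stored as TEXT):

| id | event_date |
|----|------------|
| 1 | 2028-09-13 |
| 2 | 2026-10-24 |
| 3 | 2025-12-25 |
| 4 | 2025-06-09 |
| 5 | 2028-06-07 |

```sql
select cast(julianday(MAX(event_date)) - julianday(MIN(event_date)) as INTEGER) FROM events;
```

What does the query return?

MIN = 2025-06-09, MAX = 2028-09-13.
21 days remain in June 2025 after the 9th (30 − 9).
Full months from July 2025 through August 2028 contribute their day counts.
Then 13 days into September 2028.
Total: 21 + 31 + 31 + 30 + 31 + 30 + 31 + 31 + 28 + 31 + 30 + 31 + 30 + 31 + 31 + 30 + 31 + 30 + 31 + 31 + 28 + 31 + 30 + 31 + 30 + 31 + 31 + 30 + 31 + 30 + 31 + 31 + 29 + 31 + 30 + 31 + 30 + 31 + 31 + 13 = 1192.

1192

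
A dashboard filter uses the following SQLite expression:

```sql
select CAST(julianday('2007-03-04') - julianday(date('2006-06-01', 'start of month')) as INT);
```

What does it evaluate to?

276

`start of month` rewinds 2006-06-01 to 2006-06-01.
29 days remain in June 2006 after the 1st (30 − 1).
Full months from July 2006 through February 2007 contribute their day counts.
Then 4 days into March 2007.
Total: 29 + 31 + 31 + 30 + 31 + 30 + 31 + 31 + 28 + 4 = 276.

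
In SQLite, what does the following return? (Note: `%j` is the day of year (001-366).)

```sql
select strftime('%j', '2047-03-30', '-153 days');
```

First apply '-153 days': 2047-03-30 → 2046-10-28.
Day-of-year for 2046-10-28: days since 2046-01-01 inclusive = 301, zero-padded to 301.

301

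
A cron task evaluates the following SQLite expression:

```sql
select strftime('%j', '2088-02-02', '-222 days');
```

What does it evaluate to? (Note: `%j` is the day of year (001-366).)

176

First apply '-222 days': 2088-02-02 → 2087-06-25.
Day-of-year for 2087-06-25: days since 2087-01-01 inclusive = 176, zero-padded to 176.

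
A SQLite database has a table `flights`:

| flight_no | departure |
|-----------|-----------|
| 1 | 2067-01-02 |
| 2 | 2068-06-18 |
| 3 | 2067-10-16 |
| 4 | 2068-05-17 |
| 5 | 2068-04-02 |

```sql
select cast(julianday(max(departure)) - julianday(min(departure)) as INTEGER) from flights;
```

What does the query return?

MIN = 2067-01-02, MAX = 2068-06-18.
29 days remain in January 2067 after the 2nd (31 − 2).
Full months from February 2067 through May 2068 contribute their day counts.
Then 18 days into June 2068.
Total: 29 + 28 + 31 + 30 + 31 + 30 + 31 + 31 + 30 + 31 + 30 + 31 + 31 + 29 + 31 + 30 + 31 + 18 = 533.

533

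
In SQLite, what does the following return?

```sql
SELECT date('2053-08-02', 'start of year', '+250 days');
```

`start of year` rewinds 2053-08-02 to 2053-01-01.
Applying '+250 days' to 2053-01-01: counting 250 days forward gives 2053-09-08.

2053-09-08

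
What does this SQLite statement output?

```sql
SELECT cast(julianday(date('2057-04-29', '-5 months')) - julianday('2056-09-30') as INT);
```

60

Adding -5 months to 2057-04-29 gives 2056-11-29.
0 days remain in September 2056 after the 30th (30 − 30).
October 2056: 31 days.
Then 29 days into November 2056.
Total: 0 + 31 + 29 = 60.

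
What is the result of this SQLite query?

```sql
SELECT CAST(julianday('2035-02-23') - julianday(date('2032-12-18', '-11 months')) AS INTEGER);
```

Adding -11 months to 2032-12-18 gives 2032-01-18.
13 days remain in January 2032 after the 18th (31 − 18).
Full months from February 2032 through January 2035 contribute their day counts.
Then 23 days into February 2035.
Total: 13 + 29 + 31 + 30 + 31 + 30 + 31 + 31 + 30 + 31 + 30 + 31 + 31 + 28 + 31 + 30 + 31 + 30 + 31 + 31 + 30 + 31 + 30 + 31 + 31 + 28 + 31 + 30 + 31 + 30 + 31 + 31 + 30 + 31 + 30 + 31 + 31 + 23 = 1132.

1132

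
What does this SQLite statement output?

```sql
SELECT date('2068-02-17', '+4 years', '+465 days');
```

Adding +4 years to 2068-02-17 gives 2072-02-17.
Applying '+465 days' to 2072-02-17: counting 465 days forward gives 2073-05-27.

2073-05-27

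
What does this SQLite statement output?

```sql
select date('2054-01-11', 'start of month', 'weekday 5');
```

2054-01-02

`start of month` rewinds 2054-01-11 to 2054-01-01.
`weekday 5` advances to the next Friday; 2054-01-01 is a Thursday, so it moves forward to 2054-01-02.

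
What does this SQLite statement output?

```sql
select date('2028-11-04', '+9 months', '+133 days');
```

Adding +9 months to 2028-11-04 gives 2029-08-04.
Applying '+133 days' to 2029-08-04: counting 133 days forward gives 2029-12-15.

2029-12-15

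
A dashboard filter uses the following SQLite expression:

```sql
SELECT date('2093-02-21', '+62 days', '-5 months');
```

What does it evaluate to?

2092-11-24

Applying '+62 days' to 2093-02-21: counting 62 days forward gives 2093-04-24.
Adding -5 months to 2093-04-24 gives 2092-11-24.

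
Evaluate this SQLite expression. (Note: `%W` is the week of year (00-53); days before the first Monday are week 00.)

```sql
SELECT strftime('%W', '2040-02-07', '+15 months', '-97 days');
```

First apply '+15 months', '-97 days': 2040-02-07 → 2041-01-30.
2041-01-30 is a Wednesday. SQLite's %W counts Mondays since the year started; the result is 04.

04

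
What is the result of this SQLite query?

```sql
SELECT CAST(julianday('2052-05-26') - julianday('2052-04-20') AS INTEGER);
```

36

10 days remain in April 2052 after the 20th (30 − 20).
Then 26 days into May 2052.
Total: 10 + 26 = 36.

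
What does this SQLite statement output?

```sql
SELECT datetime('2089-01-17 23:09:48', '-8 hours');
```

-8 hours from 2089-01-17 23:09:48 is 2089-01-17 15:09:48.

2089-01-17 15:09:48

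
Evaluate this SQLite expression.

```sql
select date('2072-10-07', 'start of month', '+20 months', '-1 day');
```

2074-05-31

`start of month` rewinds 2072-10-07 to 2072-10-01.
Adding +20 months to 2072-10-01 gives 2074-06-01.
Going back 1 day from 2074-06-01 reaches 2074-05-31 (last day of May, 31 days).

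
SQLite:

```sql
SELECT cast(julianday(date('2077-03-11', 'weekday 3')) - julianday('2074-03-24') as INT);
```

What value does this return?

`weekday 3` advances to the next Wednesday; 2077-03-11 is a Thursday, so it moves forward to 2077-03-17.
7 days remain in March 2074 after the 24th (31 − 24).
Full months from April 2074 through February 2077 contribute their day counts.
Then 17 days into March 2077.
Total: 7 + 30 + 31 + 30 + 31 + 31 + 30 + 31 + 30 + 31 + 31 + 28 + 31 + 30 + 31 + 30 + 31 + 31 + 30 + 31 + 30 + 31 + 31 + 29 + 31 + 30 + 31 + 30 + 31 + 31 + 30 + 31 + 30 + 31 + 31 + 28 + 17 = 1089.

1089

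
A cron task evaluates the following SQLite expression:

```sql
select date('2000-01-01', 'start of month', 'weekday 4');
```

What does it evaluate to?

2000-01-06

`start of month` rewinds 2000-01-01 to 2000-01-01.
`weekday 4` advances to the next Thursday; 2000-01-01 is a Saturday, so it moves forward to 2000-01-06.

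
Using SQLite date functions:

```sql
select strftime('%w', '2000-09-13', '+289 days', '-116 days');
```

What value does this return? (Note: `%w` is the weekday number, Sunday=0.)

1

First apply '+289 days', '-116 days': 2000-09-13 → 2001-03-05.
2001-03-05 is a Monday; with Sunday=0 that is 1.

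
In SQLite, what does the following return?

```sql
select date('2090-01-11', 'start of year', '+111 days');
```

`start of year` rewinds 2090-01-11 to 2090-01-01.
Applying '+111 days' to 2090-01-01: counting 111 days forward gives 2090-04-22.

2090-04-22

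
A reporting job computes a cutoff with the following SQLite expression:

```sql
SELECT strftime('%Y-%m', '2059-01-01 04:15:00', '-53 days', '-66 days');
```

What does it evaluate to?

First apply '-53 days', '-66 days': 2059-01-01 04:15:00 → 2058-09-04 04:15:00.
`%Y-%m` extracts the year-month: 2058-09.

2058-09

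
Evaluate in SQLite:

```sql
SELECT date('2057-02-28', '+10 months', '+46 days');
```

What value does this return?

Adding +10 months to 2057-02-28 gives 2057-12-28.
Applying '+46 days' to 2057-12-28: counting 46 days forward gives 2058-02-12.

2058-02-12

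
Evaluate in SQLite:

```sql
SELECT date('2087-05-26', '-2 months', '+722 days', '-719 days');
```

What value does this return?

Adding -2 months to 2087-05-26 gives 2087-03-26.
Applying '+722 days' to 2087-03-26: counting 722 days forward gives 2089-03-17.
Applying '-719 days' to 2089-03-17: counting 719 days back gives 2087-03-29.

2087-03-29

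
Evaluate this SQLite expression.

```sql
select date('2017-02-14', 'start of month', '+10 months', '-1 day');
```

2017-11-30

`start of month` rewinds 2017-02-14 to 2017-02-01.
Adding +10 months to 2017-02-01 gives 2017-12-01.
Going back 1 day from 2017-12-01 reaches 2017-11-30 (last day of November, 30 days).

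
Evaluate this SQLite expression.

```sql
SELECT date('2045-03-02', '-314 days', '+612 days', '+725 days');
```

2047-12-20

Applying '-314 days' to 2045-03-02: counting 314 days back gives 2044-04-22.
Applying '+612 days' to 2044-04-22: counting 612 days forward gives 2045-12-25.
Applying '+725 days' to 2045-12-25: counting 725 days forward gives 2047-12-20.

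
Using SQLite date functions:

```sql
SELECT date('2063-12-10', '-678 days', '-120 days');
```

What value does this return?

Applying '-678 days' to 2063-12-10: counting 678 days back gives 2062-01-31.
Applying '-120 days' to 2062-01-31: counting 120 days back gives 2061-10-03.

2061-10-03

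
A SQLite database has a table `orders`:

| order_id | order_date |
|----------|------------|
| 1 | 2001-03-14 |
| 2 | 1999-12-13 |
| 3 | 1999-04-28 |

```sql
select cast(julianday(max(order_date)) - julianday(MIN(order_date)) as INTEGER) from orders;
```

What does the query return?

MIN = 1999-04-28, MAX = 2001-03-14.
2 days remain in April 1999 after the 28th (30 − 28).
Full months from May 1999 through February 2001 contribute their day counts.
Then 14 days into March 2001.
Total: 2 + 31 + 30 + 31 + 31 + 30 + 31 + 30 + 31 + 31 + 29 + 31 + 30 + 31 + 30 + 31 + 31 + 30 + 31 + 30 + 31 + 31 + 28 + 14 = 686.

686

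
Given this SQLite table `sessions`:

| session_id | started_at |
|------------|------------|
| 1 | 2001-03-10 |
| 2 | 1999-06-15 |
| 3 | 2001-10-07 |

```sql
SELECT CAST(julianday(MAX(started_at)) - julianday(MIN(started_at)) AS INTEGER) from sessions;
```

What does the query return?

845

MIN = 1999-06-15, MAX = 2001-10-07.
15 days remain in June 1999 after the 15th (30 − 15).
Full months from July 1999 through September 2001 contribute their day counts.
Then 7 days into October 2001.
Total: 15 + 31 + 31 + 30 + 31 + 30 + 31 + 31 + 29 + 31 + 30 + 31 + 30 + 31 + 31 + 30 + 31 + 30 + 31 + 31 + 28 + 31 + 30 + 31 + 30 + 31 + 31 + 30 + 7 = 845.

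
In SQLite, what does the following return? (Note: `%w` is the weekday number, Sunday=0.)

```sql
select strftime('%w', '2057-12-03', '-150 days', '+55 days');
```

4

First apply '-150 days', '+55 days': 2057-12-03 → 2057-08-30.
2057-08-30 is a Thursday; with Sunday=0 that is 4.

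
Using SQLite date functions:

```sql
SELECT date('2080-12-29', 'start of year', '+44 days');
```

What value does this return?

2080-02-14

`start of year` rewinds 2080-12-29 to 2080-01-01.
Applying '+44 days' to 2080-01-01: counting 44 days forward gives 2080-02-14.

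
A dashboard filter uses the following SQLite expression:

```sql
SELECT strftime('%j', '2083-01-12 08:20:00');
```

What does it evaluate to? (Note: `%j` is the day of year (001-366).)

012

Day-of-year for 2083-01-12: days since 2083-01-01 inclusive = 12, zero-padded to 012.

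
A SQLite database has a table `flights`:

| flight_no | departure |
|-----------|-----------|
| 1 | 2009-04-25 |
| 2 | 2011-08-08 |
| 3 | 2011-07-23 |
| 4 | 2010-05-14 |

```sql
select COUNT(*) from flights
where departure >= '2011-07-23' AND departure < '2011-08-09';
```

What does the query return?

2

Rows in [2011-07-23, 2011-08-09): 2011-08-08, 2011-07-23 → 2 rows.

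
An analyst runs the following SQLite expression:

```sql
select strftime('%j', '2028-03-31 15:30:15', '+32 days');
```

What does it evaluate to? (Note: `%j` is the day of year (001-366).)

First apply '+32 days': 2028-03-31 15:30:15 → 2028-05-02 15:30:15.
Day-of-year for 2028-05-02: days since 2028-01-01 inclusive = 123, zero-padded to 123.

123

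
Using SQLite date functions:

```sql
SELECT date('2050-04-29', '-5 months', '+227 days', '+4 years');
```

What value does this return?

2054-07-14

Adding -5 months to 2050-04-29 gives 2049-11-29.
Applying '+227 days' to 2049-11-29: counting 227 days forward gives 2050-07-14.
Adding +4 years to 2050-07-14 gives 2054-07-14.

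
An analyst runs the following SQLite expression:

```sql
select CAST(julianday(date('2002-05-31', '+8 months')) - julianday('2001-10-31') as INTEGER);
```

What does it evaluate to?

Adding +8 months to 2002-05-31 gives 2003-01-31.
0 days remain in October 2001 after the 31st (31 − 31).
Full months from November 2001 through December 2002 contribute their day counts.
Then 31 days into January 2003.
Total: 0 + 30 + 31 + 31 + 28 + 31 + 30 + 31 + 30 + 31 + 31 + 30 + 31 + 30 + 31 + 31 = 457.

457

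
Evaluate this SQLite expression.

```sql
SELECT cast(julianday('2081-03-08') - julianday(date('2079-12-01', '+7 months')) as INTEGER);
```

Adding +7 months to 2079-12-01 gives 2080-07-01.
30 days remain in July 2080 after the 1st (31 − 1).
Full months from August 2080 through February 2081 contribute their day counts.
Then 8 days into March 2081.
Total: 30 + 31 + 30 + 31 + 30 + 31 + 31 + 28 + 8 = 250.

250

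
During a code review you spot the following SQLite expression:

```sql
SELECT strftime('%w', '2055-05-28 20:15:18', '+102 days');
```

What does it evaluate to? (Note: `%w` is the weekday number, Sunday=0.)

First apply '+102 days': 2055-05-28 20:15:18 → 2055-09-07 20:15:18.
2055-09-07 is a Tuesday; with Sunday=0 that is 2.

2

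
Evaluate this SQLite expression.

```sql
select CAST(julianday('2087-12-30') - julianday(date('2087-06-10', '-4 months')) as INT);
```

323

Adding -4 months to 2087-06-10 gives 2087-02-10.
18 days remain in February 2087 after the 10th (28 − 10).
Full months from March 2087 through November 2087 contribute their day counts.
Then 30 days into December 2087.
Total: 18 + 31 + 30 + 31 + 30 + 31 + 31 + 30 + 31 + 30 + 30 = 323.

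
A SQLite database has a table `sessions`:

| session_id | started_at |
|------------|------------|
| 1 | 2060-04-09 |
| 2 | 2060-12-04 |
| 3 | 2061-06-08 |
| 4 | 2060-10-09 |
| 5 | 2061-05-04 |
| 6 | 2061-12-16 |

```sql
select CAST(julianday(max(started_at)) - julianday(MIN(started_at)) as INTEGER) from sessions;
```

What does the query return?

MIN = 2060-04-09, MAX = 2061-12-16.
21 days remain in April 2060 after the 9th (30 − 9).
Full months from May 2060 through November 2061 contribute their day counts.
Then 16 days into December 2061.
Total: 21 + 31 + 30 + 31 + 31 + 30 + 31 + 30 + 31 + 31 + 28 + 31 + 30 + 31 + 30 + 31 + 31 + 30 + 31 + 30 + 16 = 616.

616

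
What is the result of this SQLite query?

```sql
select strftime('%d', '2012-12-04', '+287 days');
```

17

First apply '+287 days': 2012-12-04 → 2013-09-17.
`%d` extracts the 2-digit day of month: 17.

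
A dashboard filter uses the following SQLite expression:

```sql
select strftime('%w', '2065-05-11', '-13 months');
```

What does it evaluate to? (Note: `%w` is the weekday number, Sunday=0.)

First apply '-13 months': 2065-05-11 → 2064-04-11.
2064-04-11 is a Friday; with Sunday=0 that is 5.

5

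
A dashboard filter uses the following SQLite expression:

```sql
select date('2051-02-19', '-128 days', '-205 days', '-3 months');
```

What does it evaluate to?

Applying '-128 days' to 2051-02-19: counting 128 days back gives 2050-10-14.
Applying '-205 days' to 2050-10-14: counting 205 days back gives 2050-03-23.
Adding -3 months to 2050-03-23 gives 2049-12-23.

2049-12-23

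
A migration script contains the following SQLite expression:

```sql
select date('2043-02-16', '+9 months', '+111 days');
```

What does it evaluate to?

2044-03-06

Adding +9 months to 2043-02-16 gives 2043-11-16.
Applying '+111 days' to 2043-11-16: counting 111 days forward gives 2044-03-06.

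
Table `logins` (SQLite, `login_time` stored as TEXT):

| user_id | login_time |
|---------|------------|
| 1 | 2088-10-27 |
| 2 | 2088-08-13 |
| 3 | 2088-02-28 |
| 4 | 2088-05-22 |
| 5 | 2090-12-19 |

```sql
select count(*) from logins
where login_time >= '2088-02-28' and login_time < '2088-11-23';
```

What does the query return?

4

Rows in [2088-02-28, 2088-11-23): 2088-10-27, 2088-08-13, 2088-02-28, 2088-05-22 → 4 rows.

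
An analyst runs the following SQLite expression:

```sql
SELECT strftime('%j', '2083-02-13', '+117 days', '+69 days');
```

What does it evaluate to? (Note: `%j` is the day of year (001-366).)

First apply '+117 days', '+69 days': 2083-02-13 → 2083-08-18.
Day-of-year for 2083-08-18: days since 2083-01-01 inclusive = 230, zero-padded to 230.

230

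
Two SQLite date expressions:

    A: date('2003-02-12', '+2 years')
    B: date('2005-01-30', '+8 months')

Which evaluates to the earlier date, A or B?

A = 2005-02-12.
B = 2005-09-30.
A is earlier.

A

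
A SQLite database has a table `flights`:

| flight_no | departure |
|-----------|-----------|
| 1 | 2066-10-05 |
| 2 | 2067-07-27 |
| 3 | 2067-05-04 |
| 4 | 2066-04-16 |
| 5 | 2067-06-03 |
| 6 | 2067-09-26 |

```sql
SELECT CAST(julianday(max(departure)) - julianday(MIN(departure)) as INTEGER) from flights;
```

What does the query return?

MIN = 2066-04-16, MAX = 2067-09-26.
14 days remain in April 2066 after the 16th (30 − 16).
Full months from May 2066 through August 2067 contribute their day counts.
Then 26 days into September 2067.
Total: 14 + 31 + 30 + 31 + 31 + 30 + 31 + 30 + 31 + 31 + 28 + 31 + 30 + 31 + 30 + 31 + 31 + 26 = 528.

528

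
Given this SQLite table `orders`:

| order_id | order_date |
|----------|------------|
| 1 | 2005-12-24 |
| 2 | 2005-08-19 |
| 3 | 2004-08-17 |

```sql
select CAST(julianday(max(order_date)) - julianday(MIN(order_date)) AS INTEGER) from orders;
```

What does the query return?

494

MIN = 2004-08-17, MAX = 2005-12-24.
14 days remain in August 2004 after the 17th (31 − 17).
Full months from September 2004 through November 2005 contribute their day counts.
Then 24 days into December 2005.
Total: 14 + 30 + 31 + 30 + 31 + 31 + 28 + 31 + 30 + 31 + 30 + 31 + 31 + 30 + 31 + 30 + 24 = 494.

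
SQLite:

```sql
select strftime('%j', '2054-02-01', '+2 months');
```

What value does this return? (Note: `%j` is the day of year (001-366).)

091

First apply '+2 months': 2054-02-01 → 2054-04-01.
Day-of-year for 2054-04-01: days since 2054-01-01 inclusive = 91, zero-padded to 091.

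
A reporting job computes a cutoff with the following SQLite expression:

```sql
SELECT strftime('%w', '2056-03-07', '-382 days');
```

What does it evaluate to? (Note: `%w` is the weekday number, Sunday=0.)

5

First apply '-382 days': 2056-03-07 → 2055-02-19.
2055-02-19 is a Friday; with Sunday=0 that is 5.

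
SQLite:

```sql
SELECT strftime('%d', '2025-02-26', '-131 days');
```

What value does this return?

18

First apply '-131 days': 2025-02-26 → 2024-10-18.
`%d` extracts the 2-digit day of month: 18.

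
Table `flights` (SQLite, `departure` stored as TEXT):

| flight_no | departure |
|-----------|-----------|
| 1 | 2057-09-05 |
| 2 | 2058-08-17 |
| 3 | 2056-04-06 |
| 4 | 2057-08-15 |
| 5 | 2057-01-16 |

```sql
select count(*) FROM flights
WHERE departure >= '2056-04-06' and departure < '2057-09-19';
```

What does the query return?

Rows in [2056-04-06, 2057-09-19): 2057-09-05, 2056-04-06, 2057-08-15, 2057-01-16 → 4 rows.

4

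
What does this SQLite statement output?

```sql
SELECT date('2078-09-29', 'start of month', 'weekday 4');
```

2078-09-01

`start of month` rewinds 2078-09-29 to 2078-09-01.
`weekday 4` advances to the next Thursday; 2078-09-01 is already a Thursday, so it stays at 2078-09-01.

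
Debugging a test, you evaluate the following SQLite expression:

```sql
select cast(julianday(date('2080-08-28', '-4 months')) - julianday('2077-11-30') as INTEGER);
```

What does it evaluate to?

880

Adding -4 months to 2080-08-28 gives 2080-04-28.
0 days remain in November 2077 after the 30th (30 − 30).
Full months from December 2077 through March 2080 contribute their day counts.
Then 28 days into April 2080.
Total: 0 + 31 + 31 + 28 + 31 + 30 + 31 + 30 + 31 + 31 + 30 + 31 + 30 + 31 + 31 + 28 + 31 + 30 + 31 + 30 + 31 + 31 + 30 + 31 + 30 + 31 + 31 + 29 + 31 + 28 = 880.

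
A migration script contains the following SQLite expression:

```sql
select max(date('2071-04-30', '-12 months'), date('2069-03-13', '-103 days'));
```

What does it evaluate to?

date('2071-04-30', '-12 months') → 2070-04-30.
date('2069-03-13', '-103 days') → 2068-11-30.
Later of the two is 2070-04-30.

2070-04-30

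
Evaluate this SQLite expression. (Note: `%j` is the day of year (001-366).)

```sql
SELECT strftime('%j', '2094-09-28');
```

Day-of-year for 2094-09-28: days since 2094-01-01 inclusive = 271, zero-padded to 271.

271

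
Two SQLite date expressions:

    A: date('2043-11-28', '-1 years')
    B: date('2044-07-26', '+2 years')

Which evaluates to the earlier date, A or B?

A = 2042-11-28.
B = 2046-07-26.
A is earlier.

A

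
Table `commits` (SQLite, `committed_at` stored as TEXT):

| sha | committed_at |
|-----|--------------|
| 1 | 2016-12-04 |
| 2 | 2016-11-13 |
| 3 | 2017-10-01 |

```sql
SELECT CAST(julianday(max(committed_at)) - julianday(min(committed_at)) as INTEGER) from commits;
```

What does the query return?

322

MIN = 2016-11-13, MAX = 2017-10-01.
17 days remain in November 2016 after the 13th (30 − 13).
Full months from December 2016 through September 2017 contribute their day counts.
Then 1 day into October 2017.
Total: 17 + 31 + 31 + 28 + 31 + 30 + 31 + 30 + 31 + 31 + 30 + 1 = 322.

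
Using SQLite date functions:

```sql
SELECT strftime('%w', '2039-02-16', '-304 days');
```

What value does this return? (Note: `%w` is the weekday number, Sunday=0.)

First apply '-304 days': 2039-02-16 → 2038-04-18.
2038-04-18 is a Sunday; with Sunday=0 that is 0.

0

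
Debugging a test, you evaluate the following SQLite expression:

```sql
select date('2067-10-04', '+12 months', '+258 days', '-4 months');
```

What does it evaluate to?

2069-02-19

Adding +12 months to 2067-10-04 gives 2068-10-04.
Applying '+258 days' to 2068-10-04: counting 258 days forward gives 2069-06-19.
Adding -4 months to 2069-06-19 gives 2069-02-19.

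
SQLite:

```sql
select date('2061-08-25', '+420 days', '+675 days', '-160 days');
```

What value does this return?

2064-03-17

Applying '+420 days' to 2061-08-25: counting 420 days forward gives 2062-10-19.
Applying '+675 days' to 2062-10-19: counting 675 days forward gives 2064-08-24.
Applying '-160 days' to 2064-08-24: counting 160 days back gives 2064-03-17.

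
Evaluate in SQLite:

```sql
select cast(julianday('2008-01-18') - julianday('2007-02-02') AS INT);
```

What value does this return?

26 days remain in February 2007 after the 2nd (28 − 2).
Full months from March 2007 through December 2007 contribute their day counts.
Then 18 days into January 2008.
Total: 26 + 31 + 30 + 31 + 30 + 31 + 31 + 30 + 31 + 30 + 31 + 18 = 350.

350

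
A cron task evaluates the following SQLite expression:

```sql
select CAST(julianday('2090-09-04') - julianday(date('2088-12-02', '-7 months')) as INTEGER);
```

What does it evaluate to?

Adding -7 months to 2088-12-02 gives 2088-05-02.
29 days remain in May 2088 after the 2nd (31 − 2).
Full months from June 2088 through August 2090 contribute their day counts.
Then 4 days into September 2090.
Total: 29 + 30 + 31 + 31 + 30 + 31 + 30 + 31 + 31 + 28 + 31 + 30 + 31 + 30 + 31 + 31 + 30 + 31 + 30 + 31 + 31 + 28 + 31 + 30 + 31 + 30 + 31 + 31 + 4 = 855.

855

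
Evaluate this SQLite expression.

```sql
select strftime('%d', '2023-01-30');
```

`%d` extracts the 2-digit day of month: 30.

30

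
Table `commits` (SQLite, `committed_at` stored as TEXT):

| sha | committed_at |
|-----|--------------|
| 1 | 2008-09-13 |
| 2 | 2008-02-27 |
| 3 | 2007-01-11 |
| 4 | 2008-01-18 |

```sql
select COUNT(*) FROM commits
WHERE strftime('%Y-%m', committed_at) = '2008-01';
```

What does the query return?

1

Rows with year-month 2008-01: 2008-01-18 → 1.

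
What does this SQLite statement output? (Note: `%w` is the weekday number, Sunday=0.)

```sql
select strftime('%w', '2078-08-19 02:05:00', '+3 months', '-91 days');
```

First apply '+3 months', '-91 days': 2078-08-19 02:05:00 → 2078-08-20 02:05:00.
2078-08-20 is a Saturday; with Sunday=0 that is 6.

6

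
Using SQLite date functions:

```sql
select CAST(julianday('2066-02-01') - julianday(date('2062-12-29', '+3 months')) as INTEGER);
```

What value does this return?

1040

Adding +3 months to 2062-12-29 gives 2063-03-29.
2 days remain in March 2063 after the 29th (31 − 29).
Full months from April 2063 through January 2066 contribute their day counts.
Then 1 day into February 2066.
Total: 2 + 30 + 31 + 30 + 31 + 31 + 30 + 31 + 30 + 31 + 31 + 29 + 31 + 30 + 31 + 30 + 31 + 31 + 30 + 31 + 30 + 31 + 31 + 28 + 31 + 30 + 31 + 30 + 31 + 31 + 30 + 31 + 30 + 31 + 31 + 1 = 1040.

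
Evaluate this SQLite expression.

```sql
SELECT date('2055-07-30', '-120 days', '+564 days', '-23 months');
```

2054-11-16

Applying '-120 days' to 2055-07-30: counting 120 days back gives 2055-04-01.
Applying '+564 days' to 2055-04-01: counting 564 days forward gives 2056-10-16.
Adding -23 months to 2056-10-16 gives 2054-11-16.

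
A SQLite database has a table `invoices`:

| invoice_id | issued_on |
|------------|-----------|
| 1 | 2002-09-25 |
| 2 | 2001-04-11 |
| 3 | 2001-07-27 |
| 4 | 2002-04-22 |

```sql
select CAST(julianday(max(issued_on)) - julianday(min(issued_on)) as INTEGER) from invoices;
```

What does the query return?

MIN = 2001-04-11, MAX = 2002-09-25.
19 days remain in April 2001 after the 11th (30 − 11).
Full months from May 2001 through August 2002 contribute their day counts.
Then 25 days into September 2002.
Total: 19 + 31 + 30 + 31 + 31 + 30 + 31 + 30 + 31 + 31 + 28 + 31 + 30 + 31 + 30 + 31 + 31 + 25 = 532.

532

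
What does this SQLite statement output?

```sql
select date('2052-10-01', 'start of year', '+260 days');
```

2052-09-17

`start of year` rewinds 2052-10-01 to 2052-01-01.
Applying '+260 days' to 2052-01-01: counting 260 days forward gives 2052-09-17.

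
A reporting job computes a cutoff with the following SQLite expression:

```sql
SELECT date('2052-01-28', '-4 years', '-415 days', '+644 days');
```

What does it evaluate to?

2048-09-13

Adding -4 years to 2052-01-28 gives 2048-01-28.
Applying '-415 days' to 2048-01-28: counting 415 days back gives 2046-12-09.
Applying '+644 days' to 2046-12-09: counting 644 days forward gives 2048-09-13.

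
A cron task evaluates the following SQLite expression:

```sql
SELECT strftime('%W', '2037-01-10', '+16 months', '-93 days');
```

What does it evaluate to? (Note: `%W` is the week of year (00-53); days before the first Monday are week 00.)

05

First apply '+16 months', '-93 days': 2037-01-10 → 2038-02-06.
2038-02-06 is a Saturday. SQLite's %W counts Mondays since the year started; the result is 05.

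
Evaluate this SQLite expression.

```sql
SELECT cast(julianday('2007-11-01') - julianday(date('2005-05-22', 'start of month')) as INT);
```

`start of month` rewinds 2005-05-22 to 2005-05-01.
30 days remain in May 2005 after the 1st (31 − 1).
Full months from June 2005 through October 2007 contribute their day counts.
Then 1 day into November 2007.
Total: 30 + 30 + 31 + 31 + 30 + 31 + 30 + 31 + 31 + 28 + 31 + 30 + 31 + 30 + 31 + 31 + 30 + 31 + 30 + 31 + 31 + 28 + 31 + 30 + 31 + 30 + 31 + 31 + 30 + 31 + 1 = 914.

914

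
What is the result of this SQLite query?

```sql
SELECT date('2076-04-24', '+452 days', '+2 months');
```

2077-09-20

Applying '+452 days' to 2076-04-24: counting 452 days forward gives 2077-07-20.
Adding +2 months to 2077-07-20 gives 2077-09-20.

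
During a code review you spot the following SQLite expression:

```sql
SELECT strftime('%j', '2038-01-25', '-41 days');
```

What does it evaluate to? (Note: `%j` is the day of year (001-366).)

First apply '-41 days': 2038-01-25 → 2037-12-15.
Day-of-year for 2037-12-15: days since 2037-01-01 inclusive = 349, zero-padded to 349.

349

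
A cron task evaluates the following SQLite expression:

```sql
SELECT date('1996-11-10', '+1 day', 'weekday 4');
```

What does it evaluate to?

Advancing 1 more day within November lands on 1996-11-11.
`weekday 4` advances to the next Thursday; 1996-11-11 is a Monday, so it moves forward to 1996-11-14.

1996-11-14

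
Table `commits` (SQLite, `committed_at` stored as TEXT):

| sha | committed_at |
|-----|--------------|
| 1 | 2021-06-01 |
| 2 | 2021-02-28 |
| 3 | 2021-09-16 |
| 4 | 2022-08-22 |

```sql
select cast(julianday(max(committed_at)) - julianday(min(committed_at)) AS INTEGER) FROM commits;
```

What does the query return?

540

MIN = 2021-02-28, MAX = 2022-08-22.
0 days remain in February 2021 after the 28th (28 − 28).
Full months from March 2021 through July 2022 contribute their day counts.
Then 22 days into August 2022.
Total: 0 + 31 + 30 + 31 + 30 + 31 + 31 + 30 + 31 + 30 + 31 + 31 + 28 + 31 + 30 + 31 + 30 + 31 + 22 = 540.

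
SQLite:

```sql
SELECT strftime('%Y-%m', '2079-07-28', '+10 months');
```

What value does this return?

First apply '+10 months': 2079-07-28 → 2080-05-28.
`%Y-%m` extracts the year-month: 2080-05.

2080-05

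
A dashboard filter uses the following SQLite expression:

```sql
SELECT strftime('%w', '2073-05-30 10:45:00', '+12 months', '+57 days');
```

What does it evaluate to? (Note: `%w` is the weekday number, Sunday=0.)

4

First apply '+12 months', '+57 days': 2073-05-30 10:45:00 → 2074-07-26 10:45:00.
2074-07-26 is a Thursday; with Sunday=0 that is 4.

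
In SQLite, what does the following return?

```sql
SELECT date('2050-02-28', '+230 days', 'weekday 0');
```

Applying '+230 days' to 2050-02-28: counting 230 days forward gives 2050-10-16.
`weekday 0` advances to the next Sunday; 2050-10-16 is already a Sunday, so it stays at 2050-10-16.

2050-10-16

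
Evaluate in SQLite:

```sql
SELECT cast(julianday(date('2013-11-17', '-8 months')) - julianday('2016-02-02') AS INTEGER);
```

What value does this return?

-1052

Adding -8 months to 2013-11-17 gives 2013-03-17.
14 days remain in March 2013 after the 17th (31 − 17).
Full months from April 2013 through January 2016 contribute their day counts.
Then 2 days into February 2016.
Total: 14 + 30 + 31 + 30 + 31 + 31 + 30 + 31 + 30 + 31 + 31 + 28 + 31 + 30 + 31 + 30 + 31 + 31 + 30 + 31 + 30 + 31 + 31 + 28 + 31 + 30 + 31 + 30 + 31 + 31 + 30 + 31 + 30 + 31 + 31 + 2 = 1052.
The subtraction is earlier − later, so the result is −1052 → -1052.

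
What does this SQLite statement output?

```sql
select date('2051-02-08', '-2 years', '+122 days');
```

Adding -2 years to 2051-02-08 gives 2049-02-08.
Applying '+122 days' to 2049-02-08: counting 122 days forward gives 2049-06-10.

2049-06-10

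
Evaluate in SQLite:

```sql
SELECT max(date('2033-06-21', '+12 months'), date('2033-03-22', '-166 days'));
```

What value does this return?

date('2033-06-21', '+12 months') → 2034-06-21.
date('2033-03-22', '-166 days') → 2032-10-07.
Later of the two is 2034-06-21.

2034-06-21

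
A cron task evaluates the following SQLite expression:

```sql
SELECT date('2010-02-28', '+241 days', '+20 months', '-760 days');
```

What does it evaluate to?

Applying '+241 days' to 2010-02-28: counting 241 days forward gives 2010-10-27.
Adding +20 months to 2010-10-27 gives 2012-06-27.
Applying '-760 days' to 2012-06-27: counting 760 days back gives 2010-05-29.

2010-05-29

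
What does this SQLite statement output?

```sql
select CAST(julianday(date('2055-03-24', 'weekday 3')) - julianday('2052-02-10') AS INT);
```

`weekday 3` advances to the next Wednesday; 2055-03-24 is already a Wednesday, so it stays at 2055-03-24.
19 days remain in February 2052 after the 10th (29 − 10).
Full months from March 2052 through February 2055 contribute their day counts.
Then 24 days into March 2055.
Total: 19 + 31 + 30 + 31 + 30 + 31 + 31 + 30 + 31 + 30 + 31 + 31 + 28 + 31 + 30 + 31 + 30 + 31 + 31 + 30 + 31 + 30 + 31 + 31 + 28 + 31 + 30 + 31 + 30 + 31 + 31 + 30 + 31 + 30 + 31 + 31 + 28 + 24 = 1138.

1138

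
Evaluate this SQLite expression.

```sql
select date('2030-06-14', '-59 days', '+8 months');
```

2030-12-16

Applying '-59 days' to 2030-06-14: counting 59 days back gives 2030-04-16.
Adding +8 months to 2030-04-16 gives 2030-12-16.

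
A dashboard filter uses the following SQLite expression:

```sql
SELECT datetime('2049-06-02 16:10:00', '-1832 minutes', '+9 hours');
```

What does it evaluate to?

2049-06-01 18:38:00

1832 minutes = 30h 32m; -1832 minutes from 2049-06-02 16:10:00 is 2049-06-01 09:38:00 (crosses midnight).
+9 hours from 2049-06-01 09:38:00 is 2049-06-01 18:38:00.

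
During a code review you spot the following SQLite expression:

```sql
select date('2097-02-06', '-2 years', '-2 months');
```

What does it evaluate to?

2094-12-06

Adding -2 years to 2097-02-06 gives 2095-02-06.
Adding -2 months to 2095-02-06 gives 2094-12-06.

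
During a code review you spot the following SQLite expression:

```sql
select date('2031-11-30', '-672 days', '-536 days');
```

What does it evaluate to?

2028-08-09

Applying '-672 days' to 2031-11-30: counting 672 days back gives 2030-01-27.
Applying '-536 days' to 2030-01-27: counting 536 days back gives 2028-08-09.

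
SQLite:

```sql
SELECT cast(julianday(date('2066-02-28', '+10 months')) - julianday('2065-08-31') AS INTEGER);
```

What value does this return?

484

Adding +10 months to 2066-02-28 gives 2066-12-28.
0 days remain in August 2065 after the 31st (31 − 31).
Full months from September 2065 through November 2066 contribute their day counts.
Then 28 days into December 2066.
Total: 0 + 30 + 31 + 30 + 31 + 31 + 28 + 31 + 30 + 31 + 30 + 31 + 31 + 30 + 31 + 30 + 28 = 484.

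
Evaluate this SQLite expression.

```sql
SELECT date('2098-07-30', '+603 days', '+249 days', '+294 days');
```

2101-09-19

Applying '+603 days' to 2098-07-30: counting 603 days forward gives 2100-03-25.
Applying '+249 days' to 2100-03-25: counting 249 days forward gives 2100-11-29.
Applying '+294 days' to 2100-11-29: counting 294 days forward gives 2101-09-19.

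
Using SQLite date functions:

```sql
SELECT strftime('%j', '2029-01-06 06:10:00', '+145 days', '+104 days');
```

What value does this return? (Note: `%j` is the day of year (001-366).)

255

First apply '+145 days', '+104 days': 2029-01-06 06:10:00 → 2029-09-12 06:10:00.
Day-of-year for 2029-09-12: days since 2029-01-01 inclusive = 255, zero-padded to 255.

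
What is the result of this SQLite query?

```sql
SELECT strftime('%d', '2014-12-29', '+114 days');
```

22

First apply '+114 days': 2014-12-29 → 2015-04-22.
`%d` extracts the 2-digit day of month: 22.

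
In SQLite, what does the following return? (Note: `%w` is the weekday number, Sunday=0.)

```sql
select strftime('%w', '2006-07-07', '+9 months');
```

6

First apply '+9 months': 2006-07-07 → 2007-04-07.
2007-04-07 is a Saturday; with Sunday=0 that is 6.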